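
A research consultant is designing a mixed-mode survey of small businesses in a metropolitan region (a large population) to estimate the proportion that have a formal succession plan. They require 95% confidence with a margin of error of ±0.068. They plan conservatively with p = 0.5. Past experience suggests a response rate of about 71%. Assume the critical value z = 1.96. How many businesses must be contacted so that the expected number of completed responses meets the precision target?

Completed interviews needed: n₀ = 1.96² × 0.2500 / 0.068² ≈ 207.70 → 208.
At a 71% response rate, contacts needed = 208 / 0.71 ≈ 292.96 → 293.

293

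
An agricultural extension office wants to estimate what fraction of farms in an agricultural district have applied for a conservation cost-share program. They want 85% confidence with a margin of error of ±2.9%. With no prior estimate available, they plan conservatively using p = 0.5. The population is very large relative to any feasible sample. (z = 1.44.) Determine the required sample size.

With p = 0.5, p(1−p) = 0.25.
n = z²·p(1−p)/E² = 1.44² × 0.2500 / 0.029² = 2.0736 × 0.2500 / 0.000841 ≈ 616.41.
Rounding up gives n = 617.

617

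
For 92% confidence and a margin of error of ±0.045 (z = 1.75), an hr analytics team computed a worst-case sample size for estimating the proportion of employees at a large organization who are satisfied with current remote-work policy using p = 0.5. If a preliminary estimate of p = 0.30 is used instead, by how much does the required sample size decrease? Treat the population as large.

Conservative (p = 0.5): n = 1.75² × 0.25 / 0.045² ≈ 378.09 → 379.
Using p = 0.30: p(1−p) = 0.2100, so n = 1.75² × 0.2100 / 0.045² ≈ 317.59 → 318.
Reduction: 379 − 318 = 61.

61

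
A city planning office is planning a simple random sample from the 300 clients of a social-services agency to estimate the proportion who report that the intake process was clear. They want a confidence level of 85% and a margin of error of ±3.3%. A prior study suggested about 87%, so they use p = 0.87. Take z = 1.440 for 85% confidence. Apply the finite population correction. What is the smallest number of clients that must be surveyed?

Unadjusted: n₀ = 1.440² × 0.87 × 0.13 / 0.033² ≈ 215.36, so n₀ = 216.
Finite population correction with N = 300: n = n₀ / (1 + (n₀−1)/N) = 216 / (1 + 215/300) = 216 / 1.7167 ≈ 125.83.
Rounding up, n = 126.

126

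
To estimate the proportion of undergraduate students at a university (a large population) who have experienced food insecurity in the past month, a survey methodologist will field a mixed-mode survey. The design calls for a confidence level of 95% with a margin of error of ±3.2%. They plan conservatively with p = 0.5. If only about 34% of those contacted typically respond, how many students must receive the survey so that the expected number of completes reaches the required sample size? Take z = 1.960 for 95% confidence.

2759

Completed interviews needed: n₀ = 1.960² × 0.2500 / 0.032² ≈ 937.89 → 938.
At a 34% response rate, contacts needed = 938 / 0.34 ≈ 2758.82 → 2759.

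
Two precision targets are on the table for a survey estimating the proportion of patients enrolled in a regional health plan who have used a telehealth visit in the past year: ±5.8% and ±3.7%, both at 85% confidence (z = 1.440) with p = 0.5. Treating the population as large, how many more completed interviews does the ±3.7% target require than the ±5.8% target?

224

At ±5.8%: n = 1.440² × 0.2500 / 0.058² ≈ 154.10 → 155.
At ±3.7%: n = 1.440² × 0.2500 / 0.037² ≈ 378.67 → 379.
Additional respondents: 379 − 155 = 224.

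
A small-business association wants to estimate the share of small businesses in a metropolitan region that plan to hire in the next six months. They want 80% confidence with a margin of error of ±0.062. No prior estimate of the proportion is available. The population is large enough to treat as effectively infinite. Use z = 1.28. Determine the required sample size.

107

With no prior estimate, use p = 0.5, giving p(1−p) = 0.25.
n = z²·p(1−p)/E² = 1.28² × 0.2500 / 0.062² = 1.6384 × 0.2500 / 0.003844 ≈ 106.56.
Rounding up gives n = 107.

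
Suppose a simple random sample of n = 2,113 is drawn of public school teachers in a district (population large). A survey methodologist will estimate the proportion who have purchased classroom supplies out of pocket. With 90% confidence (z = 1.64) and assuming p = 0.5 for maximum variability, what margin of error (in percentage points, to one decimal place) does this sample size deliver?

SE(p̂) = √[p(1−p)/n] = √[0.2500/2113] = 0.01088.
E = z × SE = 1.64 × 0.01088 = 0.01784, or 1.8 percentage points.

1.8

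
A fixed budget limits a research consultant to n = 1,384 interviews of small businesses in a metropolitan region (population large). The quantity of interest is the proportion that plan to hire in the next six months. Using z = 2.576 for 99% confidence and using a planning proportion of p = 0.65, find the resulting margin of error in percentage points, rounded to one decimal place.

3.3

SE(p̂) = √[p(1−p)/n] = √[0.2275/1384] = 0.01282.
E = z × SE = 2.576 × 0.01282 = 0.03303, or 3.3 percentage points.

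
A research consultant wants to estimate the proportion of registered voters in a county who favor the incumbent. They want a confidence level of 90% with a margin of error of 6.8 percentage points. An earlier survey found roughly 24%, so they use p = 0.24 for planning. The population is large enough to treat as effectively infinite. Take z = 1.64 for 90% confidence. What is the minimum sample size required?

With p = 0.24, p(1−p) = 0.1824.
n = z²·p(1−p)/E² = 1.64² × 0.1824 / 0.068² = 2.6896 × 0.1824 / 0.004624 ≈ 106.09.
Rounding up gives n = 107.

107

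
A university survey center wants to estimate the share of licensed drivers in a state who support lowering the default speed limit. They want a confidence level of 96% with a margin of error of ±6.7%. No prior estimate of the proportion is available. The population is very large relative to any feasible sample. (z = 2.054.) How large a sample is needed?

235

With no prior estimate, use p = 0.5, giving p(1−p) = 0.25.
n = z²·p(1−p)/E² = 2.054² × 0.2500 / 0.067² = 4.2189 × 0.2500 / 0.004489 ≈ 234.96.
Rounding up gives n = 235.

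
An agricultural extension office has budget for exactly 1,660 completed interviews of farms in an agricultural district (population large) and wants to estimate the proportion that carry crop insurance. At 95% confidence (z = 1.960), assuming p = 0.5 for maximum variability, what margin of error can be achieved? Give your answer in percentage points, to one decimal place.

SE(p̂) = √[p(1−p)/n] = √[0.2500/1660] = 0.01227.
E = z × SE = 1.960 × 0.01227 = 0.02405, or 2.4 percentage points.

2.4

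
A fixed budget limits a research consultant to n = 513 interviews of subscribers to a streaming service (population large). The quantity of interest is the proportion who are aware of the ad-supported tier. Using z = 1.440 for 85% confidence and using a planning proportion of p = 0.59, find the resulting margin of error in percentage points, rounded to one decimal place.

SE(p̂) = √[p(1−p)/n] = √[0.2419/513] = 0.02171.
E = z × SE = 1.440 × 0.02171 = 0.03127, or 3.1 percentage points.

3.1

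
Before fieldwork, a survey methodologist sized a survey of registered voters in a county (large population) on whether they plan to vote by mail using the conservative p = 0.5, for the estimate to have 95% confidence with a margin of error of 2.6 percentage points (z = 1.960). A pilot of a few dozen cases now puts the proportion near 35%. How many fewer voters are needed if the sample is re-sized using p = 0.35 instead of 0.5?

128

Conservative (p = 0.5): n = 1.960² × 0.25 / 0.026² ≈ 1420.71 → 1421.
Using p = 0.35: p(1−p) = 0.2275, so n = 1.960² × 0.2275 / 0.026² ≈ 1292.85 → 1293.
Reduction: 1421 − 1293 = 128.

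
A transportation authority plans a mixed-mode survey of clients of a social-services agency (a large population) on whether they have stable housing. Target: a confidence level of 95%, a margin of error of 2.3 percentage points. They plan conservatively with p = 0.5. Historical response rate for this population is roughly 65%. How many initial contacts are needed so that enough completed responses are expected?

2794

For 95% confidence, z = 1.960.
Completed interviews needed: n₀ = 1.960² × 0.2500 / 0.023² ≈ 1815.50 → 1816.
At a 65% response rate, contacts needed = 1816 / 0.65 ≈ 2793.85 → 2794.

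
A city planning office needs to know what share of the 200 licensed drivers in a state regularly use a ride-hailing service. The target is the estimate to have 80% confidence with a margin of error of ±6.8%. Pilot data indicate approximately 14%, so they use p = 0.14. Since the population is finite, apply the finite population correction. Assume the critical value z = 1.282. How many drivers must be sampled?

Unadjusted: n₀ = 1.282² × 0.14 × 0.86 / 0.068² ≈ 42.79, so n₀ = 43.
Finite population correction with N = 200: n = n₀ / (1 + (n₀−1)/N) = 43 / (1 + 42/200) = 43 / 1.2100 ≈ 35.54.
Rounding up, n = 36.

36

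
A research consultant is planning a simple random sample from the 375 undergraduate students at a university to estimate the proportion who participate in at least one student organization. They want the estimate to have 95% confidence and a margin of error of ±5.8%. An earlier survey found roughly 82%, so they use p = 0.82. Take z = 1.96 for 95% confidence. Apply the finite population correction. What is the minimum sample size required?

Unadjusted: n₀ = 1.96² × 0.82 × 0.18 / 0.058² ≈ 168.56, so n₀ = 169.
Finite population correction with N = 375: n = n₀ / (1 + (n₀−1)/N) = 169 / (1 + 168/375) = 169 / 1.4480 ≈ 116.71.
Rounding up, n = 117.

117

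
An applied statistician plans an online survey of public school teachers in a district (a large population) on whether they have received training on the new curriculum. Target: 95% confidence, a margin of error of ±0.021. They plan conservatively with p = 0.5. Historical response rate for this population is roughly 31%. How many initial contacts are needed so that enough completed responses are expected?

7026

For 95% confidence, z = 1.960.
Completed interviews needed: n₀ = 1.960² × 0.2500 / 0.021² ≈ 2177.78 → 2178.
At a 31% response rate, contacts needed = 2178 / 0.31 ≈ 7025.81 → 7026.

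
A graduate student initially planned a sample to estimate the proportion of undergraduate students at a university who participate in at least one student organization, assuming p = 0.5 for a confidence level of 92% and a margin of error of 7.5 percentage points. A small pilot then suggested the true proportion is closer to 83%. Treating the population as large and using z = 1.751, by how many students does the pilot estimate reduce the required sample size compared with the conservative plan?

60

Conservative (p = 0.5): n = 1.751² × 0.25 / 0.075² ≈ 136.27 → 137.
Using p = 0.83: p(1−p) = 0.1411, so n = 1.751² × 0.1411 / 0.075² ≈ 76.91 → 77.
Reduction: 137 − 77 = 60.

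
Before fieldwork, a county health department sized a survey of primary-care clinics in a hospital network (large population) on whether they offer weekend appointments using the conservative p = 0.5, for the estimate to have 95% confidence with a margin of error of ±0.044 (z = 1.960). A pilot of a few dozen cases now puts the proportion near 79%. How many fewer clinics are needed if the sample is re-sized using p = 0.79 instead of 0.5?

Conservative (p = 0.5): n = 1.960² × 0.25 / 0.044² ≈ 496.07 → 497.
Using p = 0.79: p(1−p) = 0.1659, so n = 1.960² × 0.1659 / 0.044² ≈ 329.19 → 330.
Reduction: 497 − 330 = 167.

167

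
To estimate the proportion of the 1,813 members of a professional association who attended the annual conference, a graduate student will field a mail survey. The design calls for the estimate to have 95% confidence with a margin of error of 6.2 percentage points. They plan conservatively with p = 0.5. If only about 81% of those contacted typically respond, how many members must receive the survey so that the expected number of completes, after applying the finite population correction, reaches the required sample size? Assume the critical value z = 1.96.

Completed interviews needed (unadjusted): n₀ = 1.96² × 0.2500 / 0.062² ≈ 249.84 → 250.
FPC for N = 1,813: n = 250 / (1 + 249/1813) = 250 / 1.1373 ≈ 219.81 → 220.
At an 81% response rate, contacts needed = 220 / 0.81 ≈ 271.60 → 272.

272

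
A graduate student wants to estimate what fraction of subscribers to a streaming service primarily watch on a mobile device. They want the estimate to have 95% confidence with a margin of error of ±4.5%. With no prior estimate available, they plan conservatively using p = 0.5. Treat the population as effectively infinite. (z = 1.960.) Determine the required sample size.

With p = 0.5, p(1−p) = 0.25.
n = z²·p(1−p)/E² = 1.960² × 0.2500 / 0.045² = 3.8416 × 0.2500 / 0.002025 ≈ 474.27.
Rounding up gives n = 475.

475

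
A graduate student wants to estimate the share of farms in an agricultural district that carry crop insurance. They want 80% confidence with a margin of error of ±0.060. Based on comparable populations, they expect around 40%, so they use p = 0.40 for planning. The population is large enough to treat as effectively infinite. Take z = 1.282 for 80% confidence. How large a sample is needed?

110

With p = 0.40, p(1−p) = 0.2400.
n = z²·p(1−p)/E² = 1.282² × 0.2400 / 0.060² = 1.6435 × 0.2400 / 0.003600 ≈ 109.57.
Rounding up gives n = 110.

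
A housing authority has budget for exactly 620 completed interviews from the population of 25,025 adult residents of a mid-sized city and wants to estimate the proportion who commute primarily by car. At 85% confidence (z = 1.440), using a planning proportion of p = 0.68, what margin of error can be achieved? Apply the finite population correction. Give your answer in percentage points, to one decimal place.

2.7

Finite-population factor: (N−n)/(N−1) = (25025−620)/(25025−1) = 0.9753.
SE(p̂) = √[p(1−p)/n · (N−n)/(N−1)] = √[0.2176/620 × 0.9753] = 0.01850.
E = z × SE = 1.440 × 0.01850 = 0.02664 ≈ 2.7 percentage points.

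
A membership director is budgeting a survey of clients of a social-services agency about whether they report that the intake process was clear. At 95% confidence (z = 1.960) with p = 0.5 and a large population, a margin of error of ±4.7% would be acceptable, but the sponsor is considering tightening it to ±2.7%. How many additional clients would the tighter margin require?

At ±4.7%: n = 1.960² × 0.2500 / 0.047² ≈ 434.77 → 435.
At ±2.7%: n = 1.960² × 0.2500 / 0.027² ≈ 1317.42 → 1318.
Additional respondents: 1318 − 435 = 883.

883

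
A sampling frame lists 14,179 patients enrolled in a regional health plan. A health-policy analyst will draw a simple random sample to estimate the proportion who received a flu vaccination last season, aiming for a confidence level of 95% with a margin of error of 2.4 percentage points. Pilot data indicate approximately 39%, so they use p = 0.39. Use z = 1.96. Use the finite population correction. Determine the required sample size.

Unadjusted: n₀ = 1.96² × 0.39 × 0.61 / 0.024² ≈ 1586.66, so n₀ = 1587.
Finite population correction with N = 14,179: n = n₀ / (1 + (n₀−1)/N) = 1587 / (1 + 1586/14179) = 1587 / 1.1119 ≈ 1427.34.
Rounding up, n = 1428.

1428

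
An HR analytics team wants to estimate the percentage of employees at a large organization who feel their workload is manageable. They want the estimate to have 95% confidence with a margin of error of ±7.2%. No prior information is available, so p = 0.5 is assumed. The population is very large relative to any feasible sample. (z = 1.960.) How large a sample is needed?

With p = 0.5, p(1−p) = 0.25.
n = z²·p(1−p)/E² = 1.960² × 0.2500 / 0.072² = 3.8416 × 0.2500 / 0.005184 ≈ 185.26.
Rounding up gives n = 186.

186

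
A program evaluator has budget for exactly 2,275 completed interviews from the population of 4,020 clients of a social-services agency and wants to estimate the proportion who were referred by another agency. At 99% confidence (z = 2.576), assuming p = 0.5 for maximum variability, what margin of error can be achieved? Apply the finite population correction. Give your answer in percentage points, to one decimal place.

Finite-population factor: (N−n)/(N−1) = (4020−2275)/(4020−1) = 0.4342.
SE(p̂) = √[p(1−p)/n · (N−n)/(N−1)] = √[0.2500/2275 × 0.4342] = 0.00691.
E = z × SE = 2.576 × 0.00691 = 0.01779 ≈ 1.8 percentage points.

1.8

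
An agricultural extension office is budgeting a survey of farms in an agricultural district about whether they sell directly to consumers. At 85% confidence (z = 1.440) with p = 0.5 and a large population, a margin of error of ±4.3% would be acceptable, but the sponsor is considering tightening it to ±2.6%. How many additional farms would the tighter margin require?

486

At ±4.3%: n = 1.440² × 0.2500 / 0.043² ≈ 280.37 → 281.
At ±2.6%: n = 1.440² × 0.2500 / 0.026² ≈ 766.86 → 767.
Additional respondents: 767 − 281 = 486.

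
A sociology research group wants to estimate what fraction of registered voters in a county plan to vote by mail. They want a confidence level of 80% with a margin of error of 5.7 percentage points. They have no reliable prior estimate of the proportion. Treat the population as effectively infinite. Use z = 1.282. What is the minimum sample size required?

With no prior estimate, use p = 0.5, giving p(1−p) = 0.25.
n = z²·p(1−p)/E² = 1.282² × 0.2500 / 0.057² = 1.6435 × 0.2500 / 0.003249 ≈ 126.46.
Rounding up gives n = 127.

127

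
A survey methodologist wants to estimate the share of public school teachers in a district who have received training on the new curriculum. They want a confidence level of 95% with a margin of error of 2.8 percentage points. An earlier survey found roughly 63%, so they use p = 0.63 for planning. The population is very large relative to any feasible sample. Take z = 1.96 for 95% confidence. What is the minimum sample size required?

1143

With p = 0.63, p(1−p) = 0.2331.
n = z²·p(1−p)/E² = 1.96² × 0.2331 / 0.028² = 3.8416 × 0.2331 / 0.000784 ≈ 1142.19.
Rounding up gives n = 1143.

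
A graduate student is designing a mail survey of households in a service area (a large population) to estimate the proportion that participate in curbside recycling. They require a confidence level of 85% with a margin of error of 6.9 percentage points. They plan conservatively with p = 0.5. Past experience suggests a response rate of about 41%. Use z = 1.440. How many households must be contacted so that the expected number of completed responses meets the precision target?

266

Completed interviews needed: n₀ = 1.440² × 0.2500 / 0.069² ≈ 108.88 → 109.
At a 41% response rate, contacts needed = 109 / 0.41 ≈ 265.85 → 266.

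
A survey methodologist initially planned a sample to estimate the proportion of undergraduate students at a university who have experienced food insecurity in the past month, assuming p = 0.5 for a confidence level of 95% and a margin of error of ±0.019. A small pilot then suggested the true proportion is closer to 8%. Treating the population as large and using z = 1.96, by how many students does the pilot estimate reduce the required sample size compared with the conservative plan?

1877

Conservative (p = 0.5): n = 1.96² × 0.25 / 0.019² ≈ 2660.39 → 2661.
Using p = 0.08: p(1−p) = 0.0736, so n = 1.96² × 0.0736 / 0.019² ≈ 783.22 → 784.
Reduction: 2661 − 784 = 1877.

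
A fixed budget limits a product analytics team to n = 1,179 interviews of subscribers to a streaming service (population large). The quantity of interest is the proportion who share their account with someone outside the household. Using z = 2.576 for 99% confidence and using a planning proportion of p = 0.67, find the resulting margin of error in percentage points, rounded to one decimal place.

SE(p̂) = √[p(1−p)/n] = √[0.2211/1179] = 0.01369.
E = z × SE = 2.576 × 0.01369 = 0.03528, or 3.5 percentage points.

3.5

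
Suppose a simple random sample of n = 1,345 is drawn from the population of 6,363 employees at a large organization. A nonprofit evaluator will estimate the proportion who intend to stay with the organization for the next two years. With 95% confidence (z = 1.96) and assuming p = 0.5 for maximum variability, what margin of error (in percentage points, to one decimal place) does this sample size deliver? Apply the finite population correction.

Finite-population factor: (N−n)/(N−1) = (6363−1345)/(6363−1) = 0.7887.
SE(p̂) = √[p(1−p)/n · (N−n)/(N−1)] = √[0.2500/1345 × 0.7887] = 0.01211.
E = z × SE = 1.96 × 0.01211 = 0.02373 ≈ 2.4 percentage points.

2.4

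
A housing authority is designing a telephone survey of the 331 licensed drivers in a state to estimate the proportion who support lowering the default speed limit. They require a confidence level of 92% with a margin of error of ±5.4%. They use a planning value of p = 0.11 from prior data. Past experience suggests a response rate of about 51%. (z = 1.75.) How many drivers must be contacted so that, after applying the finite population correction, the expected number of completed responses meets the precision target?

Completed interviews needed (unadjusted): n₀ = 1.75² × 0.0979 / 0.054² ≈ 102.82 → 103.
FPC for N = 331: n = 103 / (1 + 102/331) = 103 / 1.3082 ≈ 78.74 → 79.
At a 51% response rate, contacts needed = 79 / 0.51 ≈ 154.90 → 155.

155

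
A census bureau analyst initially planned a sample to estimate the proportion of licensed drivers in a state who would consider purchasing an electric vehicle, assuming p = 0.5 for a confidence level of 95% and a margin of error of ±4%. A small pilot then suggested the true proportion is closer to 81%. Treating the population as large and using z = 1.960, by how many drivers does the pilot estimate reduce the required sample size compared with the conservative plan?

Conservative (p = 0.5): n = 1.960² × 0.25 / 0.040² ≈ 600.25 → 601.
Using p = 0.81: p(1−p) = 0.1539, so n = 1.960² × 0.1539 / 0.040² ≈ 369.51 → 370.
Reduction: 601 − 370 = 231.

231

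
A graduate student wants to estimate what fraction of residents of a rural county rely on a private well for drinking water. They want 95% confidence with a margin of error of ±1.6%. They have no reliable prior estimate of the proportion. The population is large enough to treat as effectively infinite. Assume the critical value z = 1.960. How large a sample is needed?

3752

With no prior estimate, use p = 0.5, giving p(1−p) = 0.25.
n = z²·p(1−p)/E² = 1.960² × 0.2500 / 0.016² = 3.8416 × 0.2500 / 0.000256 ≈ 3751.56.
Rounding up gives n = 3752.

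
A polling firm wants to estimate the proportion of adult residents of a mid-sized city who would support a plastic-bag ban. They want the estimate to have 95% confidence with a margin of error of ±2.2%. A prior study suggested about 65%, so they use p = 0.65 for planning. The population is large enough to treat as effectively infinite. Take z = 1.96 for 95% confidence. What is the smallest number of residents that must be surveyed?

With p = 0.65, p(1−p) = 0.2275.
n = z²·p(1−p)/E² = 1.96² × 0.2275 / 0.022² = 3.8416 × 0.2275 / 0.000484 ≈ 1805.71.
Rounding up gives n = 1806.

1806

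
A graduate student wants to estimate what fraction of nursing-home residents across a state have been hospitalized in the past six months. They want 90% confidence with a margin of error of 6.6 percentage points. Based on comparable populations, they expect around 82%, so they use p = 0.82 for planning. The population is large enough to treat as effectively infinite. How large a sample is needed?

92

For 90% confidence, z = 1.645.
With p = 0.82, p(1−p) = 0.1476.
n = z²·p(1−p)/E² = 1.645² × 0.1476 / 0.066² = 2.7060 × 0.1476 / 0.004356 ≈ 91.69.
Rounding up gives n = 92.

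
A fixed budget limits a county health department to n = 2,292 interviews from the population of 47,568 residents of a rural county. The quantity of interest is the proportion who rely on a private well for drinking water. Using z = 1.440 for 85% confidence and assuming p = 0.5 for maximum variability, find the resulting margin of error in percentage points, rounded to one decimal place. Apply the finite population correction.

1.5

Finite-population factor: (N−n)/(N−1) = (47568−2292)/(47568−1) = 0.9518.
SE(p̂) = √[p(1−p)/n · (N−n)/(N−1)] = √[0.2500/2292 × 0.9518] = 0.01019.
E = z × SE = 1.440 × 0.01019 = 0.01467 ≈ 1.5 percentage points.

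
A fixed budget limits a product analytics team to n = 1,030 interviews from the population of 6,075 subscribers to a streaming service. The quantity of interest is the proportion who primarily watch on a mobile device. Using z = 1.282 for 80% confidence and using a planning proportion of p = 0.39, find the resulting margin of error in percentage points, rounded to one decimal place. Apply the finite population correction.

Finite-population factor: (N−n)/(N−1) = (6075−1030)/(6075−1) = 0.8306.
SE(p̂) = √[p(1−p)/n · (N−n)/(N−1)] = √[0.2379/1030 × 0.8306] = 0.01385.
E = z × SE = 1.282 × 0.01385 = 0.01776 ≈ 1.8 percentage points.

1.8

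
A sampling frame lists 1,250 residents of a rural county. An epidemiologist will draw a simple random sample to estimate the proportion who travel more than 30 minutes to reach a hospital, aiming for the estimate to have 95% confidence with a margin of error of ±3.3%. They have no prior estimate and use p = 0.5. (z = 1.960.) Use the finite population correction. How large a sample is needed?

518

Unadjusted: n₀ = 1.960² × 0.50 × 0.50 / 0.033² ≈ 881.91, so n₀ = 882.
Finite population correction with N = 1,250: n = n₀ / (1 + (n₀−1)/N) = 882 / (1 + 881/1250) = 882 / 1.7048 ≈ 517.36.
Rounding up, n = 518.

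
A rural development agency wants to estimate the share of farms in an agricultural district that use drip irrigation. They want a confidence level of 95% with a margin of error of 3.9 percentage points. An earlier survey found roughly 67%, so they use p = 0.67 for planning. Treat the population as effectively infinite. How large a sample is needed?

For 95% confidence, z = 1.960.
With p = 0.67, p(1−p) = 0.2211.
n = z²·p(1−p)/E² = 1.960² × 0.2211 / 0.039² = 3.8416 × 0.2211 / 0.001521 ≈ 558.43.
Rounding up gives n = 559.

559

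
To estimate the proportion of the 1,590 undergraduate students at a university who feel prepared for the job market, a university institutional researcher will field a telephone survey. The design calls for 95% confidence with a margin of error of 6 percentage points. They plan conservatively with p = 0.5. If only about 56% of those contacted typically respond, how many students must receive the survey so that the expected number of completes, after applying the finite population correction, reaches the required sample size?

409

For 95% confidence, z = 1.96.
Completed interviews needed (unadjusted): n₀ = 1.96² × 0.2500 / 0.060² ≈ 266.78 → 267.
FPC for N = 1,590: n = 267 / (1 + 266/1590) = 267 / 1.1673 ≈ 228.73 → 229.
At a 56% response rate, contacts needed = 229 / 0.56 ≈ 408.93 → 409.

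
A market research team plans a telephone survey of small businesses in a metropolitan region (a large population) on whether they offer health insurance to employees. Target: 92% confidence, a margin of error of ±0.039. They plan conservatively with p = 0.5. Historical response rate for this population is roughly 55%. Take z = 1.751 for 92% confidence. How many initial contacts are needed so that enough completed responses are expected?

Completed interviews needed: n₀ = 1.751² × 0.2500 / 0.039² ≈ 503.94 → 504.
At a 55% response rate, contacts needed = 504 / 0.55 ≈ 916.36 → 917.

917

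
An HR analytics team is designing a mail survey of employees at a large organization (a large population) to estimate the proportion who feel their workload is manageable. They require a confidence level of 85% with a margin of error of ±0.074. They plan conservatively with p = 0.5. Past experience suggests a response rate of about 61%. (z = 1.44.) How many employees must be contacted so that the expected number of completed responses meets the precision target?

156

Completed interviews needed: n₀ = 1.44² × 0.2500 / 0.074² ≈ 94.67 → 95.
At a 61% response rate, contacts needed = 95 / 0.61 ≈ 155.74 → 156.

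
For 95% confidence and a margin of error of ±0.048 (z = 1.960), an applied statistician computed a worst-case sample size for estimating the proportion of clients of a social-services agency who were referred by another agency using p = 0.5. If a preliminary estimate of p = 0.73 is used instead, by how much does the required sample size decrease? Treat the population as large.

Conservative (p = 0.5): n = 1.960² × 0.25 / 0.048² ≈ 416.84 → 417.
Using p = 0.73: p(1−p) = 0.1971, so n = 1.960² × 0.1971 / 0.048² ≈ 328.64 → 329.
Reduction: 417 − 329 = 88.

88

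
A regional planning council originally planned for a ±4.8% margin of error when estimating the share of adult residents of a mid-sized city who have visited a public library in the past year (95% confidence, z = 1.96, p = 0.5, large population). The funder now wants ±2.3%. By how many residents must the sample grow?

1399

At ±4.8%: n = 1.96² × 0.2500 / 0.048² ≈ 416.84 → 417.
At ±2.3%: n = 1.96² × 0.2500 / 0.023² ≈ 1815.50 → 1816.
Additional respondents: 1816 − 417 = 1399.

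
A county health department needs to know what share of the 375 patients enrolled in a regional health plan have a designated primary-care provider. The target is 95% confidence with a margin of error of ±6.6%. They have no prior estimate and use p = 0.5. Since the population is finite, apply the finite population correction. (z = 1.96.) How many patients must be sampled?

Unadjusted: n₀ = 1.96² × 0.50 × 0.50 / 0.066² ≈ 220.48, so n₀ = 221.
Finite population correction with N = 375: n = n₀ / (1 + (n₀−1)/N) = 221 / (1 + 220/375) = 221 / 1.5867 ≈ 139.29.
Rounding up, n = 140.

140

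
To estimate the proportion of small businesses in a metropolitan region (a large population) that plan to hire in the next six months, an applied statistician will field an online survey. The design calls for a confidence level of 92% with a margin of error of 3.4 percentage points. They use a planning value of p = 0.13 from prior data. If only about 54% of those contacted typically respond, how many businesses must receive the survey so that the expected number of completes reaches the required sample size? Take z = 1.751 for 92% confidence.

Completed interviews needed: n₀ = 1.751² × 0.1131 / 0.034² ≈ 299.97 → 300.
At a 54% response rate, contacts needed = 300 / 0.54 ≈ 555.56 → 556.

556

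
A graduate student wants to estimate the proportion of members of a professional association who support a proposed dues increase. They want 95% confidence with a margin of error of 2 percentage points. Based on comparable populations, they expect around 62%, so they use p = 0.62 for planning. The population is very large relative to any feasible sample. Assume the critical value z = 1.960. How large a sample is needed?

2263

With p = 0.62, p(1−p) = 0.2356.
n = z²·p(1−p)/E² = 1.960² × 0.2356 / 0.020² = 3.8416 × 0.2356 / 0.000400 ≈ 2262.70.
Rounding up gives n = 2263.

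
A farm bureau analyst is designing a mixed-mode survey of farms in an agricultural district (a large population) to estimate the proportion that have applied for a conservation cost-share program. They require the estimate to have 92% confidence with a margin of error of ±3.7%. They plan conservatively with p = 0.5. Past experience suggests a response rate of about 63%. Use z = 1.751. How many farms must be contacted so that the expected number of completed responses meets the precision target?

889

Completed interviews needed: n₀ = 1.751² × 0.2500 / 0.037² ≈ 559.90 → 560.
At a 63% response rate, contacts needed = 560 / 0.63 ≈ 888.89 → 889.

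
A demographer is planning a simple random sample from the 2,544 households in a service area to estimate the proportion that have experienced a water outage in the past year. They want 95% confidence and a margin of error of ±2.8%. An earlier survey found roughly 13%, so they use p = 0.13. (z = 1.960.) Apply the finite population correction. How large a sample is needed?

Unadjusted: n₀ = 1.960² × 0.13 × 0.87 / 0.028² ≈ 554.19, so n₀ = 555.
Finite population correction with N = 2,544: n = n₀ / (1 + (n₀−1)/N) = 555 / (1 + 554/2544) = 555 / 1.2178 ≈ 455.75.
Rounding up, n = 456.

456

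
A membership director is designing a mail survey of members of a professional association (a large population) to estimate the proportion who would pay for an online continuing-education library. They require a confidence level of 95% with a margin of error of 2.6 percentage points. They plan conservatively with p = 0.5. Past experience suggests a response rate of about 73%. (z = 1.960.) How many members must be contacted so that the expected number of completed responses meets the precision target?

1947

Completed interviews needed: n₀ = 1.960² × 0.2500 / 0.026² ≈ 1420.71 → 1421.
At a 73% response rate, contacts needed = 1421 / 0.73 ≈ 1946.58 → 1947.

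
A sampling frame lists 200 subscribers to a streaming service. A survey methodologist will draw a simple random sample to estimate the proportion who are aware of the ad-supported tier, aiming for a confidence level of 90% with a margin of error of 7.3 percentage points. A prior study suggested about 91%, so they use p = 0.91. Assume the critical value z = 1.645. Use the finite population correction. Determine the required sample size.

Unadjusted: n₀ = 1.645² × 0.91 × 0.09 / 0.073² ≈ 41.59, so n₀ = 42.
Finite population correction with N = 200: n = n₀ / (1 + (n₀−1)/N) = 42 / (1 + 41/200) = 42 / 1.2050 ≈ 34.85.
Rounding up, n = 35.

35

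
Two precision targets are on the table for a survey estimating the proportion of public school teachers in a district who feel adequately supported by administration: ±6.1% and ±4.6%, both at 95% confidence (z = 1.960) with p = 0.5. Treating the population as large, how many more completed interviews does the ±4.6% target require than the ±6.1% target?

195

At ±6.1%: n = 1.960² × 0.2500 / 0.061² ≈ 258.10 → 259.
At ±4.6%: n = 1.960² × 0.2500 / 0.046² ≈ 453.88 → 454.
Additional respondents: 454 − 259 = 195.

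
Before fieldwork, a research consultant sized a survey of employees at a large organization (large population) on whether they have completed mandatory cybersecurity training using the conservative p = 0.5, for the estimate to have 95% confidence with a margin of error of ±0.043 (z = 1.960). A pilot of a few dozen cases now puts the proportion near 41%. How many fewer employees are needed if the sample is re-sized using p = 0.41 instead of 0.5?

Conservative (p = 0.5): n = 1.960² × 0.25 / 0.043² ≈ 519.42 → 520.
Using p = 0.41: p(1−p) = 0.2419, so n = 1.960² × 0.2419 / 0.043² ≈ 502.59 → 503.
Reduction: 520 − 503 = 17.

17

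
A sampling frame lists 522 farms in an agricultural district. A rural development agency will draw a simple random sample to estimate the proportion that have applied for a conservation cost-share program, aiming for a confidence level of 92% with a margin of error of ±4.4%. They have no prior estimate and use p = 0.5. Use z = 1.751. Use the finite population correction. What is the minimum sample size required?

226

Unadjusted: n₀ = 1.751² × 0.50 × 0.50 / 0.044² ≈ 395.92, so n₀ = 396.
Finite population correction with N = 522: n = n₀ / (1 + (n₀−1)/N) = 396 / (1 + 395/522) = 396 / 1.7567 ≈ 225.42.
Rounding up, n = 226.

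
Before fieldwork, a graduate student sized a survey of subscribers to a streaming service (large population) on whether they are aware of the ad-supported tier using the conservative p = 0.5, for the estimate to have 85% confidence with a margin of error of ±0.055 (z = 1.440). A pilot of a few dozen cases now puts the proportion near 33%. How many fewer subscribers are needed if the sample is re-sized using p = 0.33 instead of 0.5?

Conservative (p = 0.5): n = 1.440² × 0.25 / 0.055² ≈ 171.37 → 172.
Using p = 0.33: p(1−p) = 0.2211, so n = 1.440² × 0.2211 / 0.055² ≈ 151.56 → 152.
Reduction: 172 − 152 = 20.

20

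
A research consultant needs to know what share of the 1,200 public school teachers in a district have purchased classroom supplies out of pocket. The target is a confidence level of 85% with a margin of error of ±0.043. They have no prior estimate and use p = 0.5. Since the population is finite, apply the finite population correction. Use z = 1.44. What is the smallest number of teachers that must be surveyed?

228

Unadjusted: n₀ = 1.44² × 0.50 × 0.50 / 0.043² ≈ 280.37, so n₀ = 281.
Finite population correction with N = 1,200: n = n₀ / (1 + (n₀−1)/N) = 281 / (1 + 280/1200) = 281 / 1.2333 ≈ 227.84.
Rounding up, n = 228.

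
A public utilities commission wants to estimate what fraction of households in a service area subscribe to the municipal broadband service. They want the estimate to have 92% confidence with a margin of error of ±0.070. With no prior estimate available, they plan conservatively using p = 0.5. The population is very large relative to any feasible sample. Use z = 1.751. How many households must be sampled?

157

With p = 0.5, p(1−p) = 0.25.
n = z²·p(1−p)/E² = 1.751² × 0.2500 / 0.070² = 3.0660 × 0.2500 / 0.004900 ≈ 156.43.
Rounding up gives n = 157.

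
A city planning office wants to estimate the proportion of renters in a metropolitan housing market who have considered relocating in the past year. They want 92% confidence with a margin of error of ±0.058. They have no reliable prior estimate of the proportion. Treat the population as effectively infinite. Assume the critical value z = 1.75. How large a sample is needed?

With no prior estimate, use p = 0.5, giving p(1−p) = 0.25.
n = z²·p(1−p)/E² = 1.75² × 0.2500 / 0.058² = 3.0625 × 0.2500 / 0.003364 ≈ 227.59.
Rounding up gives n = 228.

228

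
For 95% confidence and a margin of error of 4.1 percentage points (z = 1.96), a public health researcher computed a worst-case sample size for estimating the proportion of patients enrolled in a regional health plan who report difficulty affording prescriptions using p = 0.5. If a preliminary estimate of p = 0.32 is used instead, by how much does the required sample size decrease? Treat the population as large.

74

Conservative (p = 0.5): n = 1.96² × 0.25 / 0.041² ≈ 571.33 → 572.
Using p = 0.32: p(1−p) = 0.2176, so n = 1.96² × 0.2176 / 0.041² ≈ 497.28 → 498.
Reduction: 572 − 498 = 74.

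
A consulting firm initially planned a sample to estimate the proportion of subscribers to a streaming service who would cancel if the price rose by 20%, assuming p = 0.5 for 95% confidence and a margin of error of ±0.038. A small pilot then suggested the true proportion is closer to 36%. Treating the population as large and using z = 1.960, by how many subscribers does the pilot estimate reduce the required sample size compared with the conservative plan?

Conservative (p = 0.5): n = 1.960² × 0.25 / 0.038² ≈ 665.10 → 666.
Using p = 0.36: p(1−p) = 0.2304, so n = 1.960² × 0.2304 / 0.038² ≈ 612.95 → 613.
Reduction: 666 − 613 = 53.

53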